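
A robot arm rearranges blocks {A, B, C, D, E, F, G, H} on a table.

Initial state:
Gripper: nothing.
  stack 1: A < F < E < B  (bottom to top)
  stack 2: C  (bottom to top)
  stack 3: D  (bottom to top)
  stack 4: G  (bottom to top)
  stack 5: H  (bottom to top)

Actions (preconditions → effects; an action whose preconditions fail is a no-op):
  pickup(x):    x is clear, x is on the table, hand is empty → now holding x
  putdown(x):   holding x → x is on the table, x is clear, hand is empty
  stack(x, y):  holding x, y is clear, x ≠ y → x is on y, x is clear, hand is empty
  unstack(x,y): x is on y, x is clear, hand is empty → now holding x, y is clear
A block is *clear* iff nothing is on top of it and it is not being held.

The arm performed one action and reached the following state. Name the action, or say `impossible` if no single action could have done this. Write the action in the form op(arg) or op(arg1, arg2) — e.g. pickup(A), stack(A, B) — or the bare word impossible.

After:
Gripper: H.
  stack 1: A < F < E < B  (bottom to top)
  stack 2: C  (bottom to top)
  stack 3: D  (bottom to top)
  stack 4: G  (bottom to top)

target: towers=[A/F/E/B; C; D; G] holding=H
         pickup(G) → towers=[A/F/E/B; C; D; H] holding=G
         pickup(H) → towers=[A/F/E/B; C; D; G] holding=H  ← match
     unstack(B, E) → towers=[A/F/E; C; D; G; H] holding=B
         pickup(D) → towers=[A/F/E/B; C; G; H] holding=D
         pickup(C) → towers=[A/F/E/B; D; G; H] holding=C

pickup(H)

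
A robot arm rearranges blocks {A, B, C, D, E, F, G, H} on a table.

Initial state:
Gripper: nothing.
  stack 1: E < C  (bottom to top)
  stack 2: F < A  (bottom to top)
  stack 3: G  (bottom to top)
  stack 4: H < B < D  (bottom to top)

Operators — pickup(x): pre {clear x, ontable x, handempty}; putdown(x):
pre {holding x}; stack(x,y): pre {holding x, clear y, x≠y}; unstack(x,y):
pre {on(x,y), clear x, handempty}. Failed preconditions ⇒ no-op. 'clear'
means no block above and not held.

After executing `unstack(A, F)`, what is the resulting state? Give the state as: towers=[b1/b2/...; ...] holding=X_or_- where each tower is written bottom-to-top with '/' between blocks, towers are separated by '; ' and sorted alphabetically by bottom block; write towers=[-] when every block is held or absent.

before: towers=[E/C; F/A; G; H/B/D] holding=-
pre[unstack(A, F)]: on(A,F) yes, clear(A) yes, handempty yes
all met → apply unstack(A, F)
after:  towers=[E/C; F; G; H/B/D] holding=A

towers=[E/C; F; G; H/B/D] holding=A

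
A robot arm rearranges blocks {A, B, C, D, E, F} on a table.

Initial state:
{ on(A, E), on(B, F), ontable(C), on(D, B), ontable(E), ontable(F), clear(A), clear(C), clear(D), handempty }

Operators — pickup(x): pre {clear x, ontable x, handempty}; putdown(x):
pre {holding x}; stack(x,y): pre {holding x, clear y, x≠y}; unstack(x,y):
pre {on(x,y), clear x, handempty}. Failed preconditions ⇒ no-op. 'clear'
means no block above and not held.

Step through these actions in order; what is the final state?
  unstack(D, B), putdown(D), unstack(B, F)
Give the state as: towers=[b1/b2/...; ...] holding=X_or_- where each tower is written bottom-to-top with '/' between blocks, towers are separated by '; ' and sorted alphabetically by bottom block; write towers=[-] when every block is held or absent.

towers=[C; D; E/A; F] holding=B

step 1 (unstack(D, B)): towers=[C; E/A; F/B] holding=D
step 2 (putdown(D)): towers=[C; D; E/A; F/B] holding=-
step 3 (unstack(B, F)): towers=[C; D; E/A; F] holding=B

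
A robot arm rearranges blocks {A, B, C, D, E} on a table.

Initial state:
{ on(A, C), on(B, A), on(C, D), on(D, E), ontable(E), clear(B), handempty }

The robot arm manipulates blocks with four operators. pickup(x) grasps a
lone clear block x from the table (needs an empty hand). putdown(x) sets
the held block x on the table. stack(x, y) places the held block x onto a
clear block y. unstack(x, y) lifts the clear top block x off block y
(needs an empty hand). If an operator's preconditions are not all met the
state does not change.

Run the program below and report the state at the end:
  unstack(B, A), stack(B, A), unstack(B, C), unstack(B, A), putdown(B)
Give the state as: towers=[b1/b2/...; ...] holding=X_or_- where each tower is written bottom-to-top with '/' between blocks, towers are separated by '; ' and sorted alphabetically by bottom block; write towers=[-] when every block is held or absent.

towers=[B; E/D/C/A] holding=-

step 1 (unstack(B, A)): towers=[E/D/C/A] holding=B
step 2 (stack(B, A)): towers=[E/D/C/A/B] holding=-
step 3 (unstack(B, C)) [no-op]: towers=[E/D/C/A/B] holding=-
step 4 (unstack(B, A)): towers=[E/D/C/A] holding=B
step 5 (putdown(B)): towers=[B; E/D/C/A] holding=-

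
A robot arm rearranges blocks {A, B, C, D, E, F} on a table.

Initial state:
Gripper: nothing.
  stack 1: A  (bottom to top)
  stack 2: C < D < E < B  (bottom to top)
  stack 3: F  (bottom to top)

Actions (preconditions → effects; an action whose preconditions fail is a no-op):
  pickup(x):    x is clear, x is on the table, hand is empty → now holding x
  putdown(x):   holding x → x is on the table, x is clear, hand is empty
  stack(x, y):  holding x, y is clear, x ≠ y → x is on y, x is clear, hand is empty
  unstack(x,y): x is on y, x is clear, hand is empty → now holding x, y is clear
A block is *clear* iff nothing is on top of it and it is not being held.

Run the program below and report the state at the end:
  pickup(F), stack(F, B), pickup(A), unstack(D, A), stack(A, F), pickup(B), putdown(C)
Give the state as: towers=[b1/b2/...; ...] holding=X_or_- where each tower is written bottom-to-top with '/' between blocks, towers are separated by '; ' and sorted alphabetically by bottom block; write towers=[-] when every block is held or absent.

towers=[C/D/E/B/F/A] holding=-

step 1 (pickup(F)): towers=[A; C/D/E/B] holding=F
step 2 (stack(F, B)): towers=[A; C/D/E/B/F] holding=-
step 3 (pickup(A)): towers=[C/D/E/B/F] holding=A
step 4 (unstack(D, A)) [no-op]: towers=[C/D/E/B/F] holding=A
step 5 (stack(A, F)): towers=[C/D/E/B/F/A] holding=-
step 6 (pickup(B)) [no-op]: towers=[C/D/E/B/F/A] holding=-
step 7 (putdown(C)) [no-op]: towers=[C/D/E/B/F/A] holding=-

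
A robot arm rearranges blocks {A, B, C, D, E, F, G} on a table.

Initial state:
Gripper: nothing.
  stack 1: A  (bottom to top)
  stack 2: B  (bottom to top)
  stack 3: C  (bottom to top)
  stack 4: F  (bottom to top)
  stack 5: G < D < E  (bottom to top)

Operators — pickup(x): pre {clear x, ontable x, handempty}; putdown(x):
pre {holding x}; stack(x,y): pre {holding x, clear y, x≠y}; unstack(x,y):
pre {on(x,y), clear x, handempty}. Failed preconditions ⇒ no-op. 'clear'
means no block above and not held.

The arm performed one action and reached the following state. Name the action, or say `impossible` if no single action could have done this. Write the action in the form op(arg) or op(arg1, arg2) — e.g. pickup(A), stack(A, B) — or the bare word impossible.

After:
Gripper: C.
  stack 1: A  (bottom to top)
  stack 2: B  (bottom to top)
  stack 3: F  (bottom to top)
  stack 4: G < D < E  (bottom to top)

target: towers=[A; B; F; G/D/E] holding=C
         pickup(B) → towers=[A; C; F; G/D/E] holding=B
         pickup(F) → towers=[A; B; C; G/D/E] holding=F
         pickup(A) → towers=[B; C; F; G/D/E] holding=A
     unstack(E, D) → towers=[A; B; C; F; G/D] holding=E
         pickup(C) → towers=[A; B; F; G/D/E] holding=C  ← match

pickup(C)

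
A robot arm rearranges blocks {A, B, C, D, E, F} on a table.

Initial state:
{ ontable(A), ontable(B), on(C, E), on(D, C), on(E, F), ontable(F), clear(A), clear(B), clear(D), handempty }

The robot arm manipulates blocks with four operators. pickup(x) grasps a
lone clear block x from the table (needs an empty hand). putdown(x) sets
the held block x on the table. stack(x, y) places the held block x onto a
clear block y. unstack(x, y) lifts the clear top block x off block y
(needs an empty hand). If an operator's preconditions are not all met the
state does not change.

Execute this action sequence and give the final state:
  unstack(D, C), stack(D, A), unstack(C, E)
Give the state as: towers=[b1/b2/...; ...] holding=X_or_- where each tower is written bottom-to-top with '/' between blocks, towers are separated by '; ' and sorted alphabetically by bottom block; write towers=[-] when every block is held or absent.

towers=[A/D; B; F/E] holding=C

step 1 (unstack(D, C)): towers=[A; B; F/E/C] holding=D
step 2 (stack(D, A)): towers=[A/D; B; F/E/C] holding=-
step 3 (unstack(C, E)): towers=[A/D; B; F/E] holding=C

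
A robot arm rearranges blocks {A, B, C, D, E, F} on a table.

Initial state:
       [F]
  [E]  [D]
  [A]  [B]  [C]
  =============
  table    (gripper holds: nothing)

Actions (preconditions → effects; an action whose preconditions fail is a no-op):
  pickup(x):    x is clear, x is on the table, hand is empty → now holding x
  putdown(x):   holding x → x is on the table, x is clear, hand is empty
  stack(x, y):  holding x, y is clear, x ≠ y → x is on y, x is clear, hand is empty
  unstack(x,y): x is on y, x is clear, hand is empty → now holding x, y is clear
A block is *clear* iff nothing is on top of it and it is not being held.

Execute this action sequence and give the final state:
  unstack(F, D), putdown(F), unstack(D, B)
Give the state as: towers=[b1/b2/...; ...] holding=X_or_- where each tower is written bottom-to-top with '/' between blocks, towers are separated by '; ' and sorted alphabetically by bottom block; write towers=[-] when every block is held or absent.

step 1 (unstack(F, D)): towers=[A/E; B/D; C] holding=F
step 2 (putdown(F)): towers=[A/E; B/D; C; F] holding=-
step 3 (unstack(D, B)): towers=[A/E; B; C; F] holding=D

towers=[A/E; B; C; F] holding=D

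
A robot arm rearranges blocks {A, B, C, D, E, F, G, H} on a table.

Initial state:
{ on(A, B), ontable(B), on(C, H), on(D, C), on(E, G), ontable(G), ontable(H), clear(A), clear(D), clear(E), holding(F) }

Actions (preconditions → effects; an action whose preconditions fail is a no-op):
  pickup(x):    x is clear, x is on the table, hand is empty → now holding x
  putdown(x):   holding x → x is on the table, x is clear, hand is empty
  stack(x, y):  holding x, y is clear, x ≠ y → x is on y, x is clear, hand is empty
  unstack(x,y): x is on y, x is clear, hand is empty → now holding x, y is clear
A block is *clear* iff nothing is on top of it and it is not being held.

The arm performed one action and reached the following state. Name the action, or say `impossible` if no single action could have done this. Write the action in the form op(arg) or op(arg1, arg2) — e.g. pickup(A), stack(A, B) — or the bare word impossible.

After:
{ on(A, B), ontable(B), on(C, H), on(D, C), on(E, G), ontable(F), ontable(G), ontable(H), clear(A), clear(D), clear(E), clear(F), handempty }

putdown(F)

target: towers=[B/A; F; G/E; H/C/D] holding=-
        putdown(F) → towers=[B/A; F; G/E; H/C/D] holding=-  ← match
       stack(F, A) → towers=[B/A/F; G/E; H/C/D] holding=-
       stack(F, E) → towers=[B/A; G/E/F; H/C/D] holding=-
       stack(F, D) → towers=[B/A; G/E; H/C/D/F] holding=-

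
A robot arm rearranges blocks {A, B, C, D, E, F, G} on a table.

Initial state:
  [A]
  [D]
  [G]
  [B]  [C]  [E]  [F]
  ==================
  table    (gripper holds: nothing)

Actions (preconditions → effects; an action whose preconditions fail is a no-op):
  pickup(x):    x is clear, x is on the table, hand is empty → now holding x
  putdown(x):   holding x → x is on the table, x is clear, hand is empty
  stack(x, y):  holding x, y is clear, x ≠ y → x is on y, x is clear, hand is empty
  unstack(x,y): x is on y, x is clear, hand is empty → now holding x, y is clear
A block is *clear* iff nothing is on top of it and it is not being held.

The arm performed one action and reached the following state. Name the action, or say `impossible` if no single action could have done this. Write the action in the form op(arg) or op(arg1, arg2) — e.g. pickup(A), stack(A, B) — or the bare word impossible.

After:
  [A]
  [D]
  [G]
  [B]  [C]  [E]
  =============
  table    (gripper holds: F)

pickup(F)

target: towers=[B/G/D/A; C; E] holding=F
         pickup(F) → towers=[B/G/D/A; C; E] holding=F  ← match
     unstack(A, D) → towers=[B/G/D; C; E; F] holding=A
         pickup(E) → towers=[B/G/D/A; C; F] holding=E
         pickup(C) → towers=[B/G/D/A; E; F] holding=C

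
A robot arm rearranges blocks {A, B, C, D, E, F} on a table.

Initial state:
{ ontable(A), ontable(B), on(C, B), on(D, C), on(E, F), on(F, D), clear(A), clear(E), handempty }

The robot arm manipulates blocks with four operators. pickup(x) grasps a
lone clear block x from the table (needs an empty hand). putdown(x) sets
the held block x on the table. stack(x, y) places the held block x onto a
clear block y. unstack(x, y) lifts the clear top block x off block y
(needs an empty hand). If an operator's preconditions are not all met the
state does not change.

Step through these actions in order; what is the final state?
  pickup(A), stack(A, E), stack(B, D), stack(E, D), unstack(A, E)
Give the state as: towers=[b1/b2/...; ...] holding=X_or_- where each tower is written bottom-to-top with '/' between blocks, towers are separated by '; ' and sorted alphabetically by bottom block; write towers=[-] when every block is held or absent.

step 1 (pickup(A)): towers=[B/C/D/F/E] holding=A
step 2 (stack(A, E)): towers=[B/C/D/F/E/A] holding=-
step 3 (stack(B, D)) [no-op]: towers=[B/C/D/F/E/A] holding=-
step 4 (stack(E, D)) [no-op]: towers=[B/C/D/F/E/A] holding=-
step 5 (unstack(A, E)): towers=[B/C/D/F/E] holding=A

towers=[B/C/D/F/E] holding=A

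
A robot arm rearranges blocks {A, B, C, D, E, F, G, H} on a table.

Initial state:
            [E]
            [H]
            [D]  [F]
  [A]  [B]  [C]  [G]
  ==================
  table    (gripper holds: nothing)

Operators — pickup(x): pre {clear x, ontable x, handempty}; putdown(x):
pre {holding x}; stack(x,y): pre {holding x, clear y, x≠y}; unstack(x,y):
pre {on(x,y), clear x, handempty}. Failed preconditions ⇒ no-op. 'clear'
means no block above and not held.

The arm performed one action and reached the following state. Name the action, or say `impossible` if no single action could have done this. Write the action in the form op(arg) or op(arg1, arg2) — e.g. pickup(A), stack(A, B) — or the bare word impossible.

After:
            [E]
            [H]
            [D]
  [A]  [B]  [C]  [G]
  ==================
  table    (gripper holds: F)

unstack(F, G)

target: towers=[A; B; C/D/H/E; G] holding=F
         pickup(A) → towers=[B; C/D/H/E; G/F] holding=A
     unstack(E, H) → towers=[A; B; C/D/H; G/F] holding=E
         pickup(B) → towers=[A; C/D/H/E; G/F] holding=B
     unstack(F, G) → towers=[A; B; C/D/H/E; G] holding=F  ← match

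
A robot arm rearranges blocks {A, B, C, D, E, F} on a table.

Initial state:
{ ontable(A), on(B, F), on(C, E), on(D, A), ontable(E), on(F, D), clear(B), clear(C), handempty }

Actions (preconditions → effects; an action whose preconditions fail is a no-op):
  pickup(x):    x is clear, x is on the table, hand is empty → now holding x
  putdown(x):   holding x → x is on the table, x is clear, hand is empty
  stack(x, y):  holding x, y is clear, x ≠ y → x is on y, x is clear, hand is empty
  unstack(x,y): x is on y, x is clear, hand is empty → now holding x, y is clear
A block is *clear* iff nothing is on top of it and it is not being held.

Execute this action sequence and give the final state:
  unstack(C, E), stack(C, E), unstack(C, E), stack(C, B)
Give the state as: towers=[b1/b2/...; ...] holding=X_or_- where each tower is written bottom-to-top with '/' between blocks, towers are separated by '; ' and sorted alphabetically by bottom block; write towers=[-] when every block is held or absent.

step 1 (unstack(C, E)): towers=[A/D/F/B; E] holding=C
step 2 (stack(C, E)): towers=[A/D/F/B; E/C] holding=-
step 3 (unstack(C, E)): towers=[A/D/F/B; E] holding=C
step 4 (stack(C, B)): towers=[A/D/F/B/C; E] holding=-

towers=[A/D/F/B/C; E] holding=-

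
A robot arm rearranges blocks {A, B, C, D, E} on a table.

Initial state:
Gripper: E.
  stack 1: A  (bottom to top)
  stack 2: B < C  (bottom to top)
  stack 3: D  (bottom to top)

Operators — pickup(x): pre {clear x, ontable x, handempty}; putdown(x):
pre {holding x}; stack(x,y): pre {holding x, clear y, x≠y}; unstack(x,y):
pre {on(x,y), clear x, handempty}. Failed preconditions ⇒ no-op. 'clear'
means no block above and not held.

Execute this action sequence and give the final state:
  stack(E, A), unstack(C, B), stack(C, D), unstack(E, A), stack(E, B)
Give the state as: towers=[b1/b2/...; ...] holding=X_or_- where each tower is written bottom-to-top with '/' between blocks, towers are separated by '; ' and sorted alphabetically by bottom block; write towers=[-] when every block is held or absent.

step 1 (stack(E, A)): towers=[A/E; B/C; D] holding=-
step 2 (unstack(C, B)): towers=[A/E; B; D] holding=C
step 3 (stack(C, D)): towers=[A/E; B; D/C] holding=-
step 4 (unstack(E, A)): towers=[A; B; D/C] holding=E
step 5 (stack(E, B)): towers=[A; B/E; D/C] holding=-

towers=[A; B/E; D/C] holding=-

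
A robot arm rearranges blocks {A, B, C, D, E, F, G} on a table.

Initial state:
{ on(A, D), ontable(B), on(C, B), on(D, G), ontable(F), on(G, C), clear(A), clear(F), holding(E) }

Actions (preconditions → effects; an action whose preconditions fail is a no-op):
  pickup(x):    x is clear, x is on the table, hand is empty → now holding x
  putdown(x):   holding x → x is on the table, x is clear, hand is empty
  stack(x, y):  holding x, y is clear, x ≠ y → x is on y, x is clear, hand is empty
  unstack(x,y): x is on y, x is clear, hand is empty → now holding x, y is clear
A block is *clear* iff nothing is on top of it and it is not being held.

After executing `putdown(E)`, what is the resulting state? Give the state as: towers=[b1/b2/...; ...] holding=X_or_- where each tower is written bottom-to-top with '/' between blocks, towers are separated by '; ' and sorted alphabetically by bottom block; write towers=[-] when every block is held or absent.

towers=[B/C/G/D/A; E; F] holding=-

before: towers=[B/C/G/D/A; F] holding=E
pre[putdown(E)]: holding(E) yes
all met → apply putdown(E)
after:  towers=[B/C/G/D/A; E; F] holding=-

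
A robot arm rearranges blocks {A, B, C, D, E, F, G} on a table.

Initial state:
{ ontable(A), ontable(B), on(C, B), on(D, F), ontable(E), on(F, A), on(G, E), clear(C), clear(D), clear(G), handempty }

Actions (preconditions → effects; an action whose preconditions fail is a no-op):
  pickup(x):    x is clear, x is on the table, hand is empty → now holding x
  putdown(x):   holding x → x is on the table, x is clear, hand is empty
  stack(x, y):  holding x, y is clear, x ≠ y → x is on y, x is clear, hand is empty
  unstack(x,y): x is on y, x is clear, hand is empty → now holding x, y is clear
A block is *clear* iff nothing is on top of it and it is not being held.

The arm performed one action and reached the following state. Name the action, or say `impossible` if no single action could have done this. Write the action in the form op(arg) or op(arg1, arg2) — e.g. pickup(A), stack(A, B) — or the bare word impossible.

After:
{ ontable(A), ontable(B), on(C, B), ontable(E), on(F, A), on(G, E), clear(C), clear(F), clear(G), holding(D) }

target: towers=[A/F; B/C; E/G] holding=D
     unstack(G, E) → towers=[A/F/D; B/C; E] holding=G
     unstack(D, F) → towers=[A/F; B/C; E/G] holding=D  ← match
     unstack(C, B) → towers=[A/F/D; B; E/G] holding=C

unstack(D, F)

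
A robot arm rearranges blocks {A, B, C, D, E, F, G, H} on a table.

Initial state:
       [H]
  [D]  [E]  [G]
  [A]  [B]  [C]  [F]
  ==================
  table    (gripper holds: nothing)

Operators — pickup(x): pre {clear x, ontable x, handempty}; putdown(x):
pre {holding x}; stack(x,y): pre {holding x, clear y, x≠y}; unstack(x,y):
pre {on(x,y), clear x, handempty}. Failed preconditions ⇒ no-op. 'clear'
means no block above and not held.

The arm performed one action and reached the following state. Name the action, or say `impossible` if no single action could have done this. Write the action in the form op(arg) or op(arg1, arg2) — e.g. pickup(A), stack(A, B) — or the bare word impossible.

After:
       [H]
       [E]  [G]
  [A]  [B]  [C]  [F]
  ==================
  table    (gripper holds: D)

target: towers=[A; B/E/H; C/G; F] holding=D
     unstack(G, C) → towers=[A/D; B/E/H; C; F] holding=G
     unstack(H, E) → towers=[A/D; B/E; C/G; F] holding=H
         pickup(F) → towers=[A/D; B/E/H; C/G] holding=F
     unstack(D, A) → towers=[A; B/E/H; C/G; F] holding=D  ← match

unstack(D, A)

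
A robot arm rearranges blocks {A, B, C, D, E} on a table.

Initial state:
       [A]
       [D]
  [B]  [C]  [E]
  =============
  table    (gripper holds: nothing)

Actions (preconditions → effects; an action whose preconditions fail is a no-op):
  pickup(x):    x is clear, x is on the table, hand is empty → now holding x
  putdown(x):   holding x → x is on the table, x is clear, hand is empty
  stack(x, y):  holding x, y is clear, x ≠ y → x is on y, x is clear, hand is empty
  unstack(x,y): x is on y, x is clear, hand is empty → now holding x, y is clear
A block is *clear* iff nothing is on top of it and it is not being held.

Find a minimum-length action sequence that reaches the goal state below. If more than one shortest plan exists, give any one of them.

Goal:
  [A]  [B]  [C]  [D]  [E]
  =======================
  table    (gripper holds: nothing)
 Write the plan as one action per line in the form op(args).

unstack(A, D)
putdown(A)
unstack(D, C)
putdown(D)

step 1 (unstack(A, D)): towers=[B; C/D; E] holding=A
step 2 (putdown(A)): towers=[A; B; C/D; E] holding=-
step 3 (unstack(D, C)): towers=[A; B; C; E] holding=D
step 4 (putdown(D)): towers=[A; B; C; D; E] holding=-
goal check: towers=[A; B; C; D; E] holding=- — reached (length 4, optimal by BFS)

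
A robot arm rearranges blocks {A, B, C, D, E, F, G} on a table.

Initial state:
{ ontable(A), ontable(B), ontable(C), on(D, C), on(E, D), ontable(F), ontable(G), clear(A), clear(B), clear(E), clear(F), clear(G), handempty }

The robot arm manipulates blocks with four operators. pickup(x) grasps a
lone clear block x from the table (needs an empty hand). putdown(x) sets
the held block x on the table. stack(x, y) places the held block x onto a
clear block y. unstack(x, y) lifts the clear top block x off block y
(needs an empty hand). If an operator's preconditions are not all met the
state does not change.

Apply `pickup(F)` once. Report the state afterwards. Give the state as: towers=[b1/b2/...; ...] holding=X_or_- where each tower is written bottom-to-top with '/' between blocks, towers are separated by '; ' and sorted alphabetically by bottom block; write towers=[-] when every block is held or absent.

before: towers=[A; B; C/D/E; F; G] holding=-
pre[pickup(F)]: clear(F) yes, ontable(F) yes, handempty yes
all met → apply pickup(F)
after:  towers=[A; B; C/D/E; G] holding=F

towers=[A; B; C/D/E; G] holding=F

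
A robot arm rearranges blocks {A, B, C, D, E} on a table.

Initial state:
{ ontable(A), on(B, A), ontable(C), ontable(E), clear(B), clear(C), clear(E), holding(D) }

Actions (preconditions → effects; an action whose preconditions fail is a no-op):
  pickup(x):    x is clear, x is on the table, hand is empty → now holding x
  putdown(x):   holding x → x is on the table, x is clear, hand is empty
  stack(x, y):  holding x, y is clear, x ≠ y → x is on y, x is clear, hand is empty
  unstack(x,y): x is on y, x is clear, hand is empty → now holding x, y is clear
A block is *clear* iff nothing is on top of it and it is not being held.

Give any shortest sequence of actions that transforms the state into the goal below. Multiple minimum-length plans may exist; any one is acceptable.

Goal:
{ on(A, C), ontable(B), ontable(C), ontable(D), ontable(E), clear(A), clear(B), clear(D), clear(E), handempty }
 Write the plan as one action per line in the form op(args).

step 1 (putdown(D)): towers=[A/B; C; D; E] holding=-
step 2 (unstack(B, A)): towers=[A; C; D; E] holding=B
step 3 (putdown(B)): towers=[A; B; C; D; E] holding=-
step 4 (pickup(A)): towers=[B; C; D; E] holding=A
step 5 (stack(A, C)): towers=[B; C/A; D; E] holding=-
goal check: towers=[B; C/A; D; E] holding=- — reached (length 5, optimal by BFS)

putdown(D)
unstack(B, A)
putdown(B)
pickup(A)
stack(A, C)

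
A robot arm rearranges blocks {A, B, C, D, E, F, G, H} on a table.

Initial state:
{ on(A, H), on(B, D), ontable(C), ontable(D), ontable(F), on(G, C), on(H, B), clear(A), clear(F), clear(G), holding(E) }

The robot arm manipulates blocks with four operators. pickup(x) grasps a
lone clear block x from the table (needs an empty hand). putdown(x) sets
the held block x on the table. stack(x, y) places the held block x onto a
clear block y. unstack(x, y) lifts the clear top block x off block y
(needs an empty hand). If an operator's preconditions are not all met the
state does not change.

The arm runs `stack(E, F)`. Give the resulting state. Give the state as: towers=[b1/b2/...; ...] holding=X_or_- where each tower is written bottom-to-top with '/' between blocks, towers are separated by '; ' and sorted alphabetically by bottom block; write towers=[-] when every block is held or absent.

towers=[C/G; D/B/H/A; F/E] holding=-

before: towers=[C/G; D/B/H/A; F] holding=E
pre[stack(E, F)]: holding(E) yes, clear(F) yes, E≠F yes
all met → apply stack(E, F)
after:  towers=[C/G; D/B/H/A; F/E] holding=-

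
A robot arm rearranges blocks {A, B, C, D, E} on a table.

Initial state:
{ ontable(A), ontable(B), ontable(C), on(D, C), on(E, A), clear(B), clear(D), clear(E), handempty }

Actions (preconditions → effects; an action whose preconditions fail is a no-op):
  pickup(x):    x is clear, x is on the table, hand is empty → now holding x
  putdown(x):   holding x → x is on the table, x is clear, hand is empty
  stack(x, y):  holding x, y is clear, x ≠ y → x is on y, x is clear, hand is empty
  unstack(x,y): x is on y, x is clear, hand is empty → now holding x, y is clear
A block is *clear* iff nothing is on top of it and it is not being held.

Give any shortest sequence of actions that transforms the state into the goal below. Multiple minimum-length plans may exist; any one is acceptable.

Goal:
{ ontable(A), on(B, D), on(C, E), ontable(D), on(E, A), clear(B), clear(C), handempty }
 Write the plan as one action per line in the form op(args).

unstack(D, C)
putdown(D)
pickup(B)
stack(B, D)
pickup(C)
stack(C, E)

step 1 (unstack(D, C)): towers=[A/E; B; C] holding=D
step 2 (putdown(D)): towers=[A/E; B; C; D] holding=-
step 3 (pickup(B)): towers=[A/E; C; D] holding=B
step 4 (stack(B, D)): towers=[A/E; C; D/B] holding=-
step 5 (pickup(C)): towers=[A/E; D/B] holding=C
step 6 (stack(C, E)): towers=[A/E/C; D/B] holding=-
goal check: towers=[A/E/C; D/B] holding=- — reached (length 6, optimal by BFS)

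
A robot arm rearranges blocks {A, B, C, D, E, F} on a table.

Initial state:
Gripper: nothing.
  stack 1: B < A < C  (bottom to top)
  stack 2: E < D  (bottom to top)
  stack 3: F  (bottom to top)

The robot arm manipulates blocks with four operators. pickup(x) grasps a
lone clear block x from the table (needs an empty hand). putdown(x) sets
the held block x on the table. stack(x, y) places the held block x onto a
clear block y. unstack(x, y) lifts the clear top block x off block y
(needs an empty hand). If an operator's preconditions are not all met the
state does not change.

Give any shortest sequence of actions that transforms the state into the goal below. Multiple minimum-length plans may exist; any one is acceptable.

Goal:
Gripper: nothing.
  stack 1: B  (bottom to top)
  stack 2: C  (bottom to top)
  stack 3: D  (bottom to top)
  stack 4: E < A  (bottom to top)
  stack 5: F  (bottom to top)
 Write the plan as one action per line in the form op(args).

unstack(D, E)
putdown(D)
unstack(C, A)
putdown(C)
unstack(A, B)
stack(A, E)

step 1 (unstack(D, E)): towers=[B/A/C; E; F] holding=D
step 2 (putdown(D)): towers=[B/A/C; D; E; F] holding=-
step 3 (unstack(C, A)): towers=[B/A; D; E; F] holding=C
step 4 (putdown(C)): towers=[B/A; C; D; E; F] holding=-
step 5 (unstack(A, B)): towers=[B; C; D; E; F] holding=A
step 6 (stack(A, E)): towers=[B; C; D; E/A; F] holding=-
goal check: towers=[B; C; D; E/A; F] holding=- — reached (length 6, optimal by BFS)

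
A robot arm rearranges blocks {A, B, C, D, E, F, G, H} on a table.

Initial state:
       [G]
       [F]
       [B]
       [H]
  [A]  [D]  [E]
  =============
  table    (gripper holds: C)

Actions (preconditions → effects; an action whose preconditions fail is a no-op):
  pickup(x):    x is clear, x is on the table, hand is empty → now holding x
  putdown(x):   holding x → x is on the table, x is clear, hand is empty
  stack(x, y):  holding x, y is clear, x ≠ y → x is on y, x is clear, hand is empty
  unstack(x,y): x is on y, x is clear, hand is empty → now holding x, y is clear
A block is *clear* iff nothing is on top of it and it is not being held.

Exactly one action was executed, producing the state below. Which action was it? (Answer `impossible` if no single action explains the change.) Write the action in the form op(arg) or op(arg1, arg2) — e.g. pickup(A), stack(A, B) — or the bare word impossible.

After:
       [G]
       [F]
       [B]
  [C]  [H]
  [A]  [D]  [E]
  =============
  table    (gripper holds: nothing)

stack(C, A)

target: towers=[A/C; D/H/B/F/G; E] holding=-
        putdown(C) → towers=[A; C; D/H/B/F/G; E] holding=-
       stack(C, G) → towers=[A; D/H/B/F/G/C; E] holding=-
       stack(C, A) → towers=[A/C; D/H/B/F/G; E] holding=-  ← match
       stack(C, E) → towers=[A; D/H/B/F/G; E/C] holding=-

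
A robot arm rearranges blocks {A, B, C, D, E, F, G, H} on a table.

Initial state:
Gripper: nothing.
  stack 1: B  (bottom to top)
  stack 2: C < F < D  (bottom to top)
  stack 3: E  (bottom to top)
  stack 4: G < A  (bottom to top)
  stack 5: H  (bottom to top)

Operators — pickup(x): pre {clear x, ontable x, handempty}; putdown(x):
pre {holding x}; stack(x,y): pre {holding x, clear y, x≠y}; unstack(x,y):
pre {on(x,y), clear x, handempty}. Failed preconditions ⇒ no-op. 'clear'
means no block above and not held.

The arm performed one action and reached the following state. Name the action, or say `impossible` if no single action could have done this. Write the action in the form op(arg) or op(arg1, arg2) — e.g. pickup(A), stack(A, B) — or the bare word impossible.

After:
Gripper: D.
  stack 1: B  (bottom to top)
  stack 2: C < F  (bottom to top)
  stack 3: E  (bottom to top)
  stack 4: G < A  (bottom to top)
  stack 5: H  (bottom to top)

unstack(D, F)

target: towers=[B; C/F; E; G/A; H] holding=D
     unstack(A, G) → towers=[B; C/F/D; E; G; H] holding=A
         pickup(E) → towers=[B; C/F/D; G/A; H] holding=E
         pickup(H) → towers=[B; C/F/D; E; G/A] holding=H
         pickup(B) → towers=[C/F/D; E; G/A; H] holding=B
     unstack(D, F) → towers=[B; C/F; E; G/A; H] holding=D  ← match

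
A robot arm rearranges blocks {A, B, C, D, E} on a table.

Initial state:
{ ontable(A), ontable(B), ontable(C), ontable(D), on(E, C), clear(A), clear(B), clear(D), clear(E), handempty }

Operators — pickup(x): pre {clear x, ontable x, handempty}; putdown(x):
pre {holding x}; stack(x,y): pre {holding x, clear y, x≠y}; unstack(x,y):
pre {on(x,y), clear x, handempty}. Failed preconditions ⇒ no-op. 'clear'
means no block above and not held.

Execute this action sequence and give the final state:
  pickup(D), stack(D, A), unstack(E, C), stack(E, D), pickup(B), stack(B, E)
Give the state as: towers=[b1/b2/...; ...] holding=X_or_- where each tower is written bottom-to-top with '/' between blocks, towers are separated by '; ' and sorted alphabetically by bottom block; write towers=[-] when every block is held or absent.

step 1 (pickup(D)): towers=[A; B; C/E] holding=D
step 2 (stack(D, A)): towers=[A/D; B; C/E] holding=-
step 3 (unstack(E, C)): towers=[A/D; B; C] holding=E
step 4 (stack(E, D)): towers=[A/D/E; B; C] holding=-
step 5 (pickup(B)): towers=[A/D/E; C] holding=B
step 6 (stack(B, E)): towers=[A/D/E/B; C] holding=-

towers=[A/D/E/B; C] holding=-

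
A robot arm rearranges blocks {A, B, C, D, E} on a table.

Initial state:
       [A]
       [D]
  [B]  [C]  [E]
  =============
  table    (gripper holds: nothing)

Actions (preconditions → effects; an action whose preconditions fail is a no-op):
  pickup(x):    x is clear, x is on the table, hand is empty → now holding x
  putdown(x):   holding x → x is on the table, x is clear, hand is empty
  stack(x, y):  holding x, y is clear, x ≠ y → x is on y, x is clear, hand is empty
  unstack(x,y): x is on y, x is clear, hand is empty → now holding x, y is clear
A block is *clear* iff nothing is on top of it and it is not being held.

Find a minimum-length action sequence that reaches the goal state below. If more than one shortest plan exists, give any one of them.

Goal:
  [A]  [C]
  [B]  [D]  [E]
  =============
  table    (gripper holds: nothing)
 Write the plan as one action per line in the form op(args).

step 1 (unstack(A, D)): towers=[B; C/D; E] holding=A
step 2 (stack(A, B)): towers=[B/A; C/D; E] holding=-
step 3 (unstack(D, C)): towers=[B/A; C; E] holding=D
step 4 (putdown(D)): towers=[B/A; C; D; E] holding=-
step 5 (pickup(C)): towers=[B/A; D; E] holding=C
step 6 (stack(C, D)): towers=[B/A; D/C; E] holding=-
goal check: towers=[B/A; D/C; E] holding=- — reached (length 6, optimal by BFS)

unstack(A, D)
stack(A, B)
unstack(D, C)
putdown(D)
pickup(C)
stack(C, D)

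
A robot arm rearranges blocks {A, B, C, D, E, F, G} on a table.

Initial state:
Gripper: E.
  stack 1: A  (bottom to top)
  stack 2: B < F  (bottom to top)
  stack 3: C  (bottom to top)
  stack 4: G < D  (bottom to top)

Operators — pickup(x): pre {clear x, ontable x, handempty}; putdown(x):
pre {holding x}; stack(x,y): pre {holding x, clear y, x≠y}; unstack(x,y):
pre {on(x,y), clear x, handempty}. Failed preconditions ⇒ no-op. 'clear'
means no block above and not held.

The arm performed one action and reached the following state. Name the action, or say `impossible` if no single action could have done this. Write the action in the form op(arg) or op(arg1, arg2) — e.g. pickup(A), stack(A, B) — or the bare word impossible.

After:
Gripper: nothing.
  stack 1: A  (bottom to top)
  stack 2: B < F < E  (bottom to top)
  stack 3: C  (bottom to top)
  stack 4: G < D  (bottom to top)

stack(E, F)

target: towers=[A; B/F/E; C; G/D] holding=-
        putdown(E) → towers=[A; B/F; C; E; G/D] holding=-
       stack(E, F) → towers=[A; B/F/E; C; G/D] holding=-  ← match
       stack(E, D) → towers=[A; B/F; C; G/D/E] holding=-
       stack(E, A) → towers=[A/E; B/F; C; G/D] holding=-
       stack(E, C) → towers=[A; B/F; C/E; G/D] holding=-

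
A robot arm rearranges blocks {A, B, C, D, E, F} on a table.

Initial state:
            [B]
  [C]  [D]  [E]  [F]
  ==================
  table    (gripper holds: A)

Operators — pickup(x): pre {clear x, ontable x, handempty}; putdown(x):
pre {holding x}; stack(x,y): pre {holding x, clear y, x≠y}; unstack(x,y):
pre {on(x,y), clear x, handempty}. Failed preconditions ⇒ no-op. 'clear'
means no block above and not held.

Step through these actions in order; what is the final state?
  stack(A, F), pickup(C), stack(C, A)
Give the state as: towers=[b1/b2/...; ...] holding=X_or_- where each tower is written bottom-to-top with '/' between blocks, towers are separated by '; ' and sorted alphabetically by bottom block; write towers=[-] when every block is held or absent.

step 1 (stack(A, F)): towers=[C; D; E/B; F/A] holding=-
step 2 (pickup(C)): towers=[D; E/B; F/A] holding=C
step 3 (stack(C, A)): towers=[D; E/B; F/A/C] holding=-

towers=[D; E/B; F/A/C] holding=-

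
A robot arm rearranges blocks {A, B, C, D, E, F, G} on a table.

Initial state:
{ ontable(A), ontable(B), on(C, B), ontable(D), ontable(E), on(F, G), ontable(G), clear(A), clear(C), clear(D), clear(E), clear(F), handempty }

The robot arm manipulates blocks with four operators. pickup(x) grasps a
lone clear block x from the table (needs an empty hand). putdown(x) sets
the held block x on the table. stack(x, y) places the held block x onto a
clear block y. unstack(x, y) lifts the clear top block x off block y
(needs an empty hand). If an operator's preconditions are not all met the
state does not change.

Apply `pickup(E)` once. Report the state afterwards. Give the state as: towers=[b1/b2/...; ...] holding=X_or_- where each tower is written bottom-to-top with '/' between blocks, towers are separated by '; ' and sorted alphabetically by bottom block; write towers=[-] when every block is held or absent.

before: towers=[A; B/C; D; E; G/F] holding=-
pre[pickup(E)]: clear(E) yes, ontable(E) yes, handempty yes
all met → apply pickup(E)
after:  towers=[A; B/C; D; G/F] holding=E

towers=[A; B/C; D; G/F] holding=E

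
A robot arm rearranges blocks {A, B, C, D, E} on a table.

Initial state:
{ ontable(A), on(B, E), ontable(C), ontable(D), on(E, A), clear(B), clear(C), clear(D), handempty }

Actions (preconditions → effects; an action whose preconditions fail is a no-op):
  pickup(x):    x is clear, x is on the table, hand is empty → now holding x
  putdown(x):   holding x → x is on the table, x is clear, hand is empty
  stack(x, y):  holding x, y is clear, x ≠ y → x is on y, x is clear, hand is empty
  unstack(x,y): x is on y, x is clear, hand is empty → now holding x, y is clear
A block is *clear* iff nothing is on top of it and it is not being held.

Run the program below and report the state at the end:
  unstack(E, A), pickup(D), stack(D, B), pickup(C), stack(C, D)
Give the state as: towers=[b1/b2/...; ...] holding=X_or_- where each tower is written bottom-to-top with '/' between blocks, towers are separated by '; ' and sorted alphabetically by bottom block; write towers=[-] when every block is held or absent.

step 1 (unstack(E, A)) [no-op]: towers=[A/E/B; C; D] holding=-
step 2 (pickup(D)): towers=[A/E/B; C] holding=D
step 3 (stack(D, B)): towers=[A/E/B/D; C] holding=-
step 4 (pickup(C)): towers=[A/E/B/D] holding=C
step 5 (stack(C, D)): towers=[A/E/B/D/C] holding=-

towers=[A/E/B/D/C] holding=-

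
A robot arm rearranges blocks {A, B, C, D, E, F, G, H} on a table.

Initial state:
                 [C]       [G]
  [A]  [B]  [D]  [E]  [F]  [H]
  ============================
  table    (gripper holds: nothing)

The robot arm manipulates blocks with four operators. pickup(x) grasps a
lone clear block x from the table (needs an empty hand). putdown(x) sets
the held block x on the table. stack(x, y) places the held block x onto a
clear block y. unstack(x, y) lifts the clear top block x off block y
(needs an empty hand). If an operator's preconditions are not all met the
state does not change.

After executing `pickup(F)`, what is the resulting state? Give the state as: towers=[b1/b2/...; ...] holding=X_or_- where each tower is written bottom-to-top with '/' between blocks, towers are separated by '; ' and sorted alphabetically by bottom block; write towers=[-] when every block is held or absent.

towers=[A; B; D; E/C; H/G] holding=F

before: towers=[A; B; D; E/C; F; H/G] holding=-
pre[pickup(F)]: clear(F) yes, ontable(F) yes, handempty yes
all met → apply pickup(F)
after:  towers=[A; B; D; E/C; H/G] holding=F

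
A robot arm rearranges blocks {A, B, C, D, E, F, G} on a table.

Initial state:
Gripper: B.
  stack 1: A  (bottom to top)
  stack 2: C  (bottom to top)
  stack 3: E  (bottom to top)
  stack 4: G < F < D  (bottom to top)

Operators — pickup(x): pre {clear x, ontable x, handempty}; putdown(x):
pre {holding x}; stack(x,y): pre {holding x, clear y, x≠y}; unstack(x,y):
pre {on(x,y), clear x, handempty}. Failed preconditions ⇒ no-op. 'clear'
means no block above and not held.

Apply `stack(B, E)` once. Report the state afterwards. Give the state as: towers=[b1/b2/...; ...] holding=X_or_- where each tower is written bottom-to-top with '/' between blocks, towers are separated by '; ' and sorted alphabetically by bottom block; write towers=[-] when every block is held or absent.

before: towers=[A; C; E; G/F/D] holding=B
pre[stack(B, E)]: holding(B) ok, clear(E) ok, B≠E ok
all met → apply stack(B, E)
after:  towers=[A; C; E/B; G/F/D] holding=-

towers=[A; C; E/B; G/F/D] holding=-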